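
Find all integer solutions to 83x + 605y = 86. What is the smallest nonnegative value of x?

gcd(605, 83) = 1.
1 divides 86, so solutions exist.
By Bézout, 83×(277) + 605×(-38) = 1.
Scale by 86/1 = 86: (x₀, y₀) = (23822, -3268).
General solution: x = 23822 + 605t, y = -3268 - 83t for integer t.
x ≥ 0: smallest is 23822 mod 605 = 227 (at t = -39), with y = -31.

227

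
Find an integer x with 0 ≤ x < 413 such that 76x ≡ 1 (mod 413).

gcd(413, 76) = 1  (413 = 5×76 + 33, 76 = 2×33 + 10, 33 = 3×10 + 3, 10 = 3×3 + 1, 3 = 3×1).
Back-substituting, 76×(125) + 413×(-23) = 1.
So 76×125 ≡ 1 (mod 413), and 125 mod 413 = 125.

125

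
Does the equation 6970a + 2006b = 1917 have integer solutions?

no

gcd(6970, 2006) = 34  (6970 = 3×2006 + 952, 2006 = 2×952 + 102, 952 = 9×102 + 34, 102 = 3×34).
34 does not divide 1917 (remainder 13), so no integer solutions.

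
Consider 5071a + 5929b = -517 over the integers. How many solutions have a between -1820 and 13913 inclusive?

gcd(5929, 5071) = 11.
By Bézout, 5071*(76) + 5929*(-65) = 11.
Particular solution: (201, -172).
General solution: a = 201 + 539t, b = -172 - 461t for integer t.
-1820 ≤ 201 + 539t ≤ 13913 gives t ∈ [-3, 25], which is 29 values.

29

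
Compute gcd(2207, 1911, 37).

1

gcd(2207, 1911):
  2207 = 1×1911 + 296
  1911 = 6×296 + 135
  296 = 2×135 + 26
  135 = 5×26 + 5
  26 = 5×5 + 1
  5 = 5×1
so gcd(2207, 1911) = 1.
gcd(1, 37) = 1.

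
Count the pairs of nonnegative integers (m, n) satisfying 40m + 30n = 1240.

gcd(40, 30):
  40 = 1×30 + 10
  30 = 3×10
so gcd(40, 30) = 10.
Back-substitute for Bézout coefficients:
  10 = 40 - 1×30
  ... = 40×(1) + 30×(-1)
Scale by 124: one solution is (124, -124). Reduce m mod 3: (1, 40).
General: m = 1 + 3t, n = 40 - 4t.
m ≥ 0 ⇒ t ≥ 0; n ≥ 0 ⇒ t ≤ 10. So t ∈ [0, 10]: 11 solutions.

11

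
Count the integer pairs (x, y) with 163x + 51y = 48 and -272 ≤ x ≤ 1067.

gcd(163, 51) = 1.
By Bézout, 163*(-5) + 51*(16) = 1.
Particular solution: (15, -47).
General solution: x = 15 + 51t, y = -47 - 163t for integer t.
-272 ≤ 15 + 51t ≤ 1067 gives t ∈ [-5, 20], which is 26 values.

26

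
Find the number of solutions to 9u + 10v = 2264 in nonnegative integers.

gcd(10, 9):
  10 = 1*9 + 1
  9 = 9*1
so gcd(10, 9) = 1.
Back-substitute for Bézout coefficients:
  1 = 10 - 1*9
  ... = 9*(-1) + 10*(1)
Scale by 2264: one solution is (-2264, 2264). Reduce u mod 10: (6, 221).
General: u = 6 + 10t, v = 221 - 9t.
u ≥ 0 ⇒ t ≥ 0; v ≥ 0 ⇒ t ≤ 24. So t ∈ [0, 24]: 25 solutions.

25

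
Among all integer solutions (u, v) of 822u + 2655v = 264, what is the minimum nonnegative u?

52

gcd(2655, 822) = 3.
3 divides 264, so solutions exist.
By Bézout, 822·(-281) + 2655·(87) = 3.
Scale by 264/3 = 88: (u₀, v₀) = (-24728, 7656).
General solution: u = -24728 + 885t, v = 7656 - 274t for integer t.
u ≥ 0: smallest is -24728 mod 885 = 52 (at t = 28), with v = -16.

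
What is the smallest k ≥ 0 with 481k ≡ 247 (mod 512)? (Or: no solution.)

471

gcd(512, 481) = 1  (512 = 1*481 + 31, 481 = 15*31 + 16, 31 = 1*16 + 15, 16 = 1*15 + 1, 15 = 15*1).
1 divides 247, so solutions exist.
Back-substituting, 481*(33) + 512*(-31) = 1.
So 481*(33) ≡ 1 (mod 512); multiply by 247: k ≡ 8151 (mod 512).
Smallest nonnegative: k = 8151 mod 512 = 471.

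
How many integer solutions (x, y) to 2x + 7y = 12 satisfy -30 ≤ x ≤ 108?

gcd(7, 2) = 1  (7 = 3·2 + 1, 2 = 2·1).
Back-substituting, 2·(-3) + 7·(1) = 1.
Scale by 12: particular solution (-36, 12); reduce x mod 7: (6, 0).
General solution: x = 6 + 7t, y = 0 - 2t for integer t.
-30 ≤ 6 + 7t ≤ 108 gives t ∈ [-5, 14], which is 20 values.

20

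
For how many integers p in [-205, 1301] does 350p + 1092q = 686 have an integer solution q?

gcd(1092, 350) = 14.
By Bézout, 350·(25) + 1092·(-8) = 14.
Particular solution: (55, -17).
General solution: p = 55 + 78t, q = -17 - 25t for integer t.
-205 ≤ 55 + 78t ≤ 1301 gives t ∈ [-3, 15], which is 19 values.

19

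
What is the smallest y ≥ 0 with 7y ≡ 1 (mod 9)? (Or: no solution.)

gcd(9, 7) = 1  (9 = 1·7 + 2, 7 = 3·2 + 1, 2 = 2·1).
1 divides 1, so solutions exist.
Back-substituting, 7·(4) + 9·(-3) = 1.
So 7·(4) ≡ 1 (mod 9); multiply by 1: y ≡ 4 (mod 9).
Smallest nonnegative: y = 4 mod 9 = 4.

4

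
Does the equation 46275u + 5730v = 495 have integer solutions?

gcd(46275, 5730) = 15  (46275 = 8·5730 + 435, 5730 = 13·435 + 75, 435 = 5·75 + 60, 75 = 1·60 + 15, 60 = 4·15).
15 divides 495, so integer solutions exist.

yes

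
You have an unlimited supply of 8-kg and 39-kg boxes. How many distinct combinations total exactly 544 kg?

Need nonnegative integers with 8j + 39k = 544.
gcd(8, 39) = 1, and 8·(5) + 39·(-1) = 1.
So (j₀, k₀) = (2720, -544); general j = 2720 + 39t, k = -544 - 8t.
j ≥ 0 ⇒ t ≥ -69; k ≥ 0 ⇒ t ≤ -68. That's 2 values of t.

2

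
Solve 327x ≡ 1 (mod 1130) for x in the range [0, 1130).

gcd(1130, 327):
  1130 = 3×327 + 149
  327 = 2×149 + 29
  149 = 5×29 + 4
  29 = 7×4 + 1
  4 = 4×1
so gcd(1130, 327) = 1.
Back-substitute for Bézout coefficients:
  1 = 29 - 7×4
  ... = 327×(273) + 1130×(-79)
So 327×273 ≡ 1 (mod 1130), and 273 mod 1130 = 273.

273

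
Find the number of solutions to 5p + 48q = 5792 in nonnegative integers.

24

gcd(48, 5) = 1  (48 = 9*5 + 3, 5 = 1*3 + 2, 3 = 1*2 + 1, 2 = 2*1).
Back-substituting, 5*(-19) + 48*(2) = 1.
Scale by 5792: one solution is (-110048, 11584). Reduce p mod 48: (16, 119).
General: p = 16 + 48t, q = 119 - 5t.
p ≥ 0 ⇒ t ≥ 0; q ≥ 0 ⇒ t ≤ 23. So t ∈ [0, 23]: 24 solutions.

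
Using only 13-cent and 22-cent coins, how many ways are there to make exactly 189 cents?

Need nonnegative integers with 13j + 22k = 189.
gcd(13, 22) = 1, and 13·(-5) + 22·(3) = 1.
So (j₀, k₀) = (-945, 567); general j = -945 + 22t, k = 567 - 13t.
j ≥ 0 ⇒ t ≥ 43; k ≥ 0 ⇒ t ≤ 43. That's 1 value of t.

1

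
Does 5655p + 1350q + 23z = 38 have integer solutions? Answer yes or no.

gcd(5655, 1350) = 15  (5655 = 4×1350 + 255, 1350 = 5×255 + 75, 255 = 3×75 + 30, 75 = 2×30 + 15, 30 = 2×15).
gcd(15, 23) = 1.
1 divides 38, so integer solutions exist.

yes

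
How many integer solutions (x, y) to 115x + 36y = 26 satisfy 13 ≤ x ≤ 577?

16

gcd(115, 36) = 1  (115 = 3*36 + 7, 36 = 5*7 + 1, 7 = 7*1).
Back-substituting, 115*(-5) + 36*(16) = 1.
Scale by 26: particular solution (-130, 416); reduce x mod 36: (14, -44).
General solution: x = 14 + 36t, y = -44 - 115t for integer t.
13 ≤ 14 + 36t ≤ 577 gives t ∈ [0, 15], which is 16 values.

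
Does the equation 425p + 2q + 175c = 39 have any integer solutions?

yes

gcd(425, 2) = 1.
gcd(1, 175) = 1.
1 divides 39, so integer solutions exist.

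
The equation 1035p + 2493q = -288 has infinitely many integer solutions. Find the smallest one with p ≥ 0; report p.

243

gcd(2493, 1035) = 9.
9 divides -288, so solutions exist.
By Bézout, 1035×(53) + 2493×(-22) = 9.
Scale by -288/9 = -32: (p₀, q₀) = (-1696, 704).
General solution: p = -1696 + 277t, q = 704 - 115t for integer t.
p ≥ 0: smallest is -1696 mod 277 = 243 (at t = 7), with q = -101.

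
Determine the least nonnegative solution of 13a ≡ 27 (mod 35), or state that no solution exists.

29

gcd(35, 13):
  35 = 2*13 + 9
  13 = 1*9 + 4
  9 = 2*4 + 1
  4 = 4*1
so gcd(35, 13) = 1.
1 divides 27, so solutions exist.
Back-substitute for Bézout coefficients:
  1 = 9 - 2*4
  ... = 13*(-8) + 35*(3)
So 13*(-8) ≡ 1 (mod 35); multiply by 27: a ≡ -216 (mod 35).
Smallest nonnegative: a = -216 mod 35 = 29.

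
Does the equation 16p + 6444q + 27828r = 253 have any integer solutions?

no

gcd(6444, 16) = 4  (6444 = 402·16 + 12, 16 = 1·12 + 4, 12 = 3·4).
gcd(4, 27828) = 4.
4 does not divide 253 (remainder 1), so no integer solutions.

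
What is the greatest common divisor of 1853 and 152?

gcd(1853, 152) = 1  (1853 = 12*152 + 29, 152 = 5*29 + 7, 29 = 4*7 + 1, 7 = 7*1).

1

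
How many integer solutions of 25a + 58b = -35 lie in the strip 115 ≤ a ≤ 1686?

gcd(58, 25):
  58 = 2*25 + 8
  25 = 3*8 + 1
  8 = 8*1
so gcd(58, 25) = 1.
Back-substitute for Bézout coefficients:
  1 = 25 - 3*8
  ... = 25*(7) + 58*(-3)
Scale by -35: particular solution (-245, 105); reduce a mod 58: (45, -20).
General solution: a = 45 + 58t, b = -20 - 25t for integer t.
115 ≤ 45 + 58t ≤ 1686 gives t ∈ [2, 28], which is 27 values.

27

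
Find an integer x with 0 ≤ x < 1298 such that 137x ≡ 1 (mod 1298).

gcd(1298, 137):
  1298 = 9*137 + 65
  137 = 2*65 + 7
  65 = 9*7 + 2
  7 = 3*2 + 1
  2 = 2*1
so gcd(1298, 137) = 1.
Back-substitute for Bézout coefficients:
  1 = 7 - 3*2
  ... = 137*(559) + 1298*(-59)
So 137*559 ≡ 1 (mod 1298), and 559 mod 1298 = 559.

559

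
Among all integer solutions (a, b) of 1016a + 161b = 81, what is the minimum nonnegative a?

gcd(1016, 161) = 1.
1 divides 81, so solutions exist.
By Bézout, 1016*(29) + 161*(-183) = 1.
Scale by 81/1 = 81: (a₀, b₀) = (2349, -14823).
General solution: a = 2349 + 161t, b = -14823 - 1016t for integer t.
a ≥ 0: smallest is 2349 mod 161 = 95 (at t = -14), with b = -599.

95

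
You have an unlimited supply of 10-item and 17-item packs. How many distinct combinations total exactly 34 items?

1

Need nonnegative integers with 10j + 17k = 34.
gcd(10, 17) = 1, and 10·(-5) + 17·(3) = 1.
So (j₀, k₀) = (-170, 102); general j = -170 + 17t, k = 102 - 10t.
j ≥ 0 ⇒ t ≥ 10; k ≥ 0 ⇒ t ≤ 10. That's 1 value of t.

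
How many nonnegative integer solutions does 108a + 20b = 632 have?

gcd(108, 20) = 4.
By Bézout, 108*(-2) + 20*(11) = 4.
One solution: (4, 10).
General: a = 4 + 5t, b = 10 - 27t.
a ≥ 0 ⇒ t ≥ 0; b ≥ 0 ⇒ t ≤ 0. So t ∈ [0, 0]: 1 solution.

1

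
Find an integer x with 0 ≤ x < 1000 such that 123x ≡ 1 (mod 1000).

gcd(1000, 123) = 1.
By Bézout, 123×(187) + 1000×(-23) = 1.
So 123×187 ≡ 1 (mod 1000), and 187 mod 1000 = 187.

187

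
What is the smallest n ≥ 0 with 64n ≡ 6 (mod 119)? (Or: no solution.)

gcd(119, 64):
  119 = 1×64 + 55
  64 = 1×55 + 9
  55 = 6×9 + 1
  9 = 9×1
so gcd(119, 64) = 1.
1 divides 6, so solutions exist.
Back-substitute for Bézout coefficients:
  1 = 55 - 6×9
  ... = 64×(-13) + 119×(7)
So 64×(-13) ≡ 1 (mod 119); multiply by 6: n ≡ -78 (mod 119).
Smallest nonnegative: n = -78 mod 119 = 41.

41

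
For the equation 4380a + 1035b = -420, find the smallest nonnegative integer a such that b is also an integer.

gcd(4380, 1035) = 15  (4380 = 4×1035 + 240, 1035 = 4×240 + 75, 240 = 3×75 + 15, 75 = 5×15).
15 divides -420, so solutions exist.
Back-substituting, 4380×(13) + 1035×(-55) = 15.
Scale by -420/15 = -28: (a₀, b₀) = (-364, 1540).
General solution: a = -364 + 69t, b = 1540 - 292t for integer t.
a ≥ 0: smallest is -364 mod 69 = 50 (at t = 6), with b = -212.

50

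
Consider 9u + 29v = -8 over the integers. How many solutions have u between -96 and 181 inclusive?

9

gcd(29, 9):
  29 = 3*9 + 2
  9 = 4*2 + 1
  2 = 2*1
so gcd(29, 9) = 1.
Back-substitute for Bézout coefficients:
  1 = 9 - 4*2
  ... = 9*(13) + 29*(-4)
Scale by -8: particular solution (-104, 32); reduce u mod 29: (12, -4).
General solution: u = 12 + 29t, v = -4 - 9t for integer t.
-96 ≤ 12 + 29t ≤ 181 gives t ∈ [-3, 5], which is 9 values.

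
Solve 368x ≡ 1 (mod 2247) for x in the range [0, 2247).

1325

gcd(2247, 368) = 1  (2247 = 6·368 + 39, 368 = 9·39 + 17, 39 = 2·17 + 5, 17 = 3·5 + 2, 5 = 2·2 + 1, 2 = 2·1).
Back-substituting, 368·(-922) + 2247·(151) = 1.
So 368·-922 ≡ 1 (mod 2247), and -922 mod 2247 = 1325.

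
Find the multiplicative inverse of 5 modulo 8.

gcd(8, 5) = 1.
By Bézout, 5×(-3) + 8×(2) = 1.
So 5×-3 ≡ 1 (mod 8), and -3 mod 8 = 5.

5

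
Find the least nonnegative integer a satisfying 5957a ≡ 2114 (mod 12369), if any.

gcd(12369, 5957) = 7  (12369 = 2·5957 + 455, 5957 = 13·455 + 42, 455 = 10·42 + 35, 42 = 1·35 + 7, 35 = 5·7).
7 divides 2114, so solutions exist.
Back-substituting, 5957·(299) + 12369·(-144) = 7.
So 5957·(299) ≡ 7 (mod 12369); multiply by 302: a ≡ 90298 (mod 1767).
Smallest nonnegative: a = 90298 mod 1767 = 181.

181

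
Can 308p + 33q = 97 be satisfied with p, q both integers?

gcd(308, 33) = 11.
11 does not divide 97 (remainder 9), so no integer solutions.

no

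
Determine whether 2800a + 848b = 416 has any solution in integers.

gcd(2800, 848) = 16.
16 divides 416, so integer solutions exist.

yes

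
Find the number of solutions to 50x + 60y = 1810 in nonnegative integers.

6

gcd(60, 50) = 10  (60 = 1*50 + 10, 50 = 5*10).
Back-substituting, 50*(-1) + 60*(1) = 10.
Scale by 181: one solution is (-181, 181). Reduce x mod 6: (5, 26).
General: x = 5 + 6t, y = 26 - 5t.
x ≥ 0 ⇒ t ≥ 0; y ≥ 0 ⇒ t ≤ 5. So t ∈ [0, 5]: 6 solutions.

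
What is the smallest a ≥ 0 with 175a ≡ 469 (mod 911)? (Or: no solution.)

112

gcd(911, 175) = 1  (911 = 5*175 + 36, 175 = 4*36 + 31, 36 = 1*31 + 5, 31 = 6*5 + 1, 5 = 5*1).
1 divides 469, so solutions exist.
Back-substituting, 175*(177) + 911*(-34) = 1.
So 175*(177) ≡ 1 (mod 911); multiply by 469: a ≡ 83013 (mod 911).
Smallest nonnegative: a = 83013 mod 911 = 112.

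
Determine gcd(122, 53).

1

gcd(122, 53):
  122 = 2·53 + 16
  53 = 3·16 + 5
  16 = 3·5 + 1
  5 = 5·1
so gcd(122, 53) = 1.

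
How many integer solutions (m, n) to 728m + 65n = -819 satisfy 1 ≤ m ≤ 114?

23

gcd(728, 65) = 13  (728 = 11·65 + 13, 65 = 5·13).
Back-substituting, 728·(1) + 65·(-11) = 13.
Scale by -63: particular solution (-63, 693); reduce m mod 5: (2, -35).
General solution: m = 2 + 5t, n = -35 - 56t for integer t.
1 ≤ 2 + 5t ≤ 114 gives t ∈ [0, 22], which is 23 values.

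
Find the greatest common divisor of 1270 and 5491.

gcd(5491, 1270):
  5491 = 4·1270 + 411
  1270 = 3·411 + 37
  411 = 11·37 + 4
  37 = 9·4 + 1
  4 = 4·1
so gcd(5491, 1270) = 1.

1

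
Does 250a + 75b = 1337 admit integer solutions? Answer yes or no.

no

gcd(250, 75) = 25  (250 = 3*75 + 25, 75 = 3*25).
25 does not divide 1337 (remainder 12), so no integer solutions.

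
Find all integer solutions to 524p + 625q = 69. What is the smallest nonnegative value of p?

gcd(625, 524) = 1.
1 divides 69, so solutions exist.
By Bézout, 524·(99) + 625·(-83) = 1.
Scale by 69/1 = 69: (p₀, q₀) = (6831, -5727).
General solution: p = 6831 + 625t, q = -5727 - 524t for integer t.
p ≥ 0: smallest is 6831 mod 625 = 581 (at t = -10), with q = -487.

581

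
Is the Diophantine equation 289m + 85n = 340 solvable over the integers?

yes

gcd(289, 85) = 17.
17 divides 340, so integer solutions exist.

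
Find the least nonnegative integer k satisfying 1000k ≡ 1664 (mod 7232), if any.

gcd(7232, 1000):
  7232 = 7·1000 + 232
  1000 = 4·232 + 72
  232 = 3·72 + 16
  72 = 4·16 + 8
  16 = 2·8
so gcd(7232, 1000) = 8.
8 divides 1664, so solutions exist.
Back-substitute for Bézout coefficients:
  8 = 72 - 4·16
  ... = 1000·(405) + 7232·(-56)
So 1000·(405) ≡ 8 (mod 7232); multiply by 208: k ≡ 84240 (mod 904).
Smallest nonnegative: k = 84240 mod 904 = 168.

168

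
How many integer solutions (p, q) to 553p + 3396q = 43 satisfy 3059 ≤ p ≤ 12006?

gcd(3396, 553):
  3396 = 6*553 + 78
  553 = 7*78 + 7
  78 = 11*7 + 1
  7 = 7*1
so gcd(3396, 553) = 1.
Back-substitute for Bézout coefficients:
  1 = 78 - 11*7
  ... = 553*(-479) + 3396*(78)
Scale by 43: particular solution (-20597, 3354); reduce p mod 3396: (3175, -517).
General solution: p = 3175 + 3396t, q = -517 - 553t for integer t.
3059 ≤ 3175 + 3396t ≤ 12006 gives t ∈ [0, 2], which is 3 values.

3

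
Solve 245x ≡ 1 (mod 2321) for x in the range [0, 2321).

180

gcd(2321, 245) = 1.
By Bézout, 245·(180) + 2321·(-19) = 1.
So 245·180 ≡ 1 (mod 2321), and 180 mod 2321 = 180.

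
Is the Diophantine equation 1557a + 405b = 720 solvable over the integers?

yes

gcd(1557, 405) = 9  (1557 = 3·405 + 342, 405 = 1·342 + 63, 342 = 5·63 + 27, 63 = 2·27 + 9, 27 = 3·9).
9 divides 720, so integer solutions exist.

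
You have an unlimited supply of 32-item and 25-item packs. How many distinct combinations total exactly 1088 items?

Need nonnegative integers with 32j + 25k = 1088.
gcd(32, 25) = 1, and 32·(-7) + 25·(9) = 1.
So (j₀, k₀) = (-7616, 9792); general j = -7616 + 25t, k = 9792 - 32t.
j ≥ 0 ⇒ t ≥ 305; k ≥ 0 ⇒ t ≤ 306. That's 2 values of t.

2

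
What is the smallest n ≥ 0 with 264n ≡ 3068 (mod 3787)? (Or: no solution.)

69

gcd(3787, 264) = 1  (3787 = 14*264 + 91, 264 = 2*91 + 82, 91 = 1*82 + 9, 82 = 9*9 + 1, 9 = 9*1).
1 divides 3068, so solutions exist.
Back-substituting, 264*(416) + 3787*(-29) = 1.
So 264*(416) ≡ 1 (mod 3787); multiply by 3068: n ≡ 1276288 (mod 3787).
Smallest nonnegative: n = 1276288 mod 3787 = 69.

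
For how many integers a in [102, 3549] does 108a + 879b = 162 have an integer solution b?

12

gcd(879, 108):
  879 = 8·108 + 15
  108 = 7·15 + 3
  15 = 5·3
so gcd(879, 108) = 3.
Back-substitute for Bézout coefficients:
  3 = 108 - 7·15
  ... = 108·(57) + 879·(-7)
Scale by 54: particular solution (3078, -378); reduce a mod 293: (148, -18).
General solution: a = 148 + 293t, b = -18 - 36t for integer t.
102 ≤ 148 + 293t ≤ 3549 gives t ∈ [0, 11], which is 12 values.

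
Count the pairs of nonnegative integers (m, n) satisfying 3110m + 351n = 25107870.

23

gcd(3110, 351):
  3110 = 8×351 + 302
  351 = 1×302 + 49
  302 = 6×49 + 8
  49 = 6×8 + 1
  8 = 8×1
so gcd(3110, 351) = 1.
Back-substitute for Bézout coefficients:
  1 = 49 - 6×8
  ... = 3110×(-43) + 351×(381)
Scale by 25107870: one solution is (-1079638410, 9566098470). Reduce m mod 351: (33, 71240).
General: m = 33 + 351t, n = 71240 - 3110t.
m ≥ 0 ⇒ t ≥ 0; n ≥ 0 ⇒ t ≤ 22. So t ∈ [0, 22]: 23 solutions.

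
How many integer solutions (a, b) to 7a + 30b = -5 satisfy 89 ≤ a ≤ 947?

gcd(30, 7) = 1  (30 = 4·7 + 2, 7 = 3·2 + 1, 2 = 2·1).
Back-substituting, 7·(13) + 30·(-3) = 1.
Scale by -5: particular solution (-65, 15); reduce a mod 30: (25, -6).
General solution: a = 25 + 30t, b = -6 - 7t for integer t.
89 ≤ 25 + 30t ≤ 947 gives t ∈ [3, 30], which is 28 values.

28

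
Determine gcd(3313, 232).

gcd(3313, 232) = 1  (3313 = 14·232 + 65, 232 = 3·65 + 37, 65 = 1·37 + 28, 37 = 1·28 + 9, 28 = 3·9 + 1, 9 = 9·1).

1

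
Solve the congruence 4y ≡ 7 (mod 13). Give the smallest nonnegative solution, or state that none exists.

gcd(13, 4) = 1  (13 = 3*4 + 1, 4 = 4*1).
1 divides 7, so solutions exist.
Back-substituting, 4*(-3) + 13*(1) = 1.
So 4*(-3) ≡ 1 (mod 13); multiply by 7: y ≡ -21 (mod 13).
Smallest nonnegative: y = -21 mod 13 = 5.

5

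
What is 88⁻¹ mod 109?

gcd(109, 88) = 1.
By Bézout, 88·(-26) + 109·(21) = 1.
So 88·-26 ≡ 1 (mod 109), and -26 mod 109 = 83.

83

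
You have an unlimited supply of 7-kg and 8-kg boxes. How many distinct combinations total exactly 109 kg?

2

Need nonnegative integers with 7j + 8k = 109.
gcd(7, 8) = 1, and 7·(-1) + 8·(1) = 1.
So (j₀, k₀) = (-109, 109); general j = -109 + 8t, k = 109 - 7t.
j ≥ 0 ⇒ t ≥ 14; k ≥ 0 ⇒ t ≤ 15. That's 2 values of t.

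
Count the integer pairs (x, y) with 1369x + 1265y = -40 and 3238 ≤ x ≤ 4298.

1

gcd(1369, 1265):
  1369 = 1·1265 + 104
  1265 = 12·104 + 17
  104 = 6·17 + 2
  17 = 8·2 + 1
  2 = 2·1
so gcd(1369, 1265) = 1.
Back-substitute for Bézout coefficients:
  1 = 17 - 8·2
  ... = 1369·(-596) + 1265·(645)
Scale by -40: particular solution (23840, -25800); reduce x mod 1265: (1070, -1158).
General solution: x = 1070 + 1265t, y = -1158 - 1369t for integer t.
3238 ≤ 1070 + 1265t ≤ 4298 gives t ∈ [2, 2], which is 1 value.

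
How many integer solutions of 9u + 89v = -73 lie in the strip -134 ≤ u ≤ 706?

10

gcd(89, 9) = 1.
By Bézout, 9×(10) + 89×(-1) = 1.
Particular solution: (71, -8).
General solution: u = 71 + 89t, v = -8 - 9t for integer t.
-134 ≤ 71 + 89t ≤ 706 gives t ∈ [-2, 7], which is 10 values.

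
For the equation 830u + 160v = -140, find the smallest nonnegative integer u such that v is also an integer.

6

gcd(830, 160):
  830 = 5*160 + 30
  160 = 5*30 + 10
  30 = 3*10
so gcd(830, 160) = 10.
10 divides -140, so solutions exist.
Back-substitute for Bézout coefficients:
  10 = 160 - 5*30
  ... = 830*(-5) + 160*(26)
Scale by -140/10 = -14: (u₀, v₀) = (70, -364).
General solution: u = 70 + 16t, v = -364 - 83t for integer t.
u ≥ 0: smallest is 70 mod 16 = 6 (at t = -4), with v = -32.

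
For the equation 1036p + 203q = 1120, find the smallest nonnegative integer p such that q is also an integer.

gcd(1036, 203):
  1036 = 5·203 + 21
  203 = 9·21 + 14
  21 = 1·14 + 7
  14 = 2·7
so gcd(1036, 203) = 7.
7 divides 1120, so solutions exist.
Back-substitute for Bézout coefficients:
  7 = 21 - 1·14
  ... = 1036·(10) + 203·(-51)
Scale by 1120/7 = 160: (p₀, q₀) = (1600, -8160).
General solution: p = 1600 + 29t, q = -8160 - 148t for integer t.
p ≥ 0: smallest is 1600 mod 29 = 5 (at t = -55), with q = -20.

5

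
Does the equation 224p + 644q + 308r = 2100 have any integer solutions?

gcd(644, 224) = 28  (644 = 2*224 + 196, 224 = 1*196 + 28, 196 = 7*28).
gcd(28, 308) = 28.
28 divides 2100, so integer solutions exist.

yes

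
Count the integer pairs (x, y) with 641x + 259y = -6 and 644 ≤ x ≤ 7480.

26

gcd(641, 259) = 1  (641 = 2·259 + 123, 259 = 2·123 + 13, 123 = 9·13 + 6, 13 = 2·6 + 1, 6 = 6·1).
Back-substituting, 641·(-40) + 259·(99) = 1.
Scale by -6: particular solution (240, -594); reduce x mod 259: (240, -594).
General solution: x = 240 + 259t, y = -594 - 641t for integer t.
644 ≤ 240 + 259t ≤ 7480 gives t ∈ [2, 27], which is 26 values.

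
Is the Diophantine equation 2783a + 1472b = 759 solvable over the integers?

yes

gcd(2783, 1472) = 23.
23 divides 759, so integer solutions exist.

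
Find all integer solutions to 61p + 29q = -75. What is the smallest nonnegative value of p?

gcd(61, 29) = 1.
1 divides -75, so solutions exist.
By Bézout, 61·(10) + 29·(-21) = 1.
Scale by -75/1 = -75: (p₀, q₀) = (-750, 1575).
General solution: p = -750 + 29t, q = 1575 - 61t for integer t.
p ≥ 0: smallest is -750 mod 29 = 4 (at t = 26), with q = -11.

4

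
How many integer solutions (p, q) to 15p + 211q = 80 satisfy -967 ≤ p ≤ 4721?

27

gcd(211, 15) = 1.
By Bézout, 15*(-14) + 211*(1) = 1.
Particular solution: (146, -10).
General solution: p = 146 + 211t, q = -10 - 15t for integer t.
-967 ≤ 146 + 211t ≤ 4721 gives t ∈ [-5, 21], which is 27 values.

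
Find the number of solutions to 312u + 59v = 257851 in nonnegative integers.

14

gcd(312, 59) = 1  (312 = 5×59 + 17, 59 = 3×17 + 8, 17 = 2×8 + 1, 8 = 8×1).
Back-substituting, 312×(7) + 59×(-37) = 1.
Scale by 257851: one solution is (1804957, -9540487). Reduce u mod 59: (29, 4217).
General: u = 29 + 59t, v = 4217 - 312t.
u ≥ 0 ⇒ t ≥ 0; v ≥ 0 ⇒ t ≤ 13. So t ∈ [0, 13]: 14 solutions.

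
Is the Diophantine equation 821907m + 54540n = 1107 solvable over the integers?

yes

gcd(821907, 54540) = 27  (821907 = 15·54540 + 3807, 54540 = 14·3807 + 1242, 3807 = 3·1242 + 81, 1242 = 15·81 + 27, 81 = 3·27).
27 divides 1107, so integer solutions exist.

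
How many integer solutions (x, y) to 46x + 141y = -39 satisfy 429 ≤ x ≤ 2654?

gcd(141, 46):
  141 = 3×46 + 3
  46 = 15×3 + 1
  3 = 3×1
so gcd(141, 46) = 1.
Back-substitute for Bézout coefficients:
  1 = 46 - 15×3
  ... = 46×(46) + 141×(-15)
Scale by -39: particular solution (-1794, 585); reduce x mod 141: (39, -13).
General solution: x = 39 + 141t, y = -13 - 46t for integer t.
429 ≤ 39 + 141t ≤ 2654 gives t ∈ [3, 18], which is 16 values.

16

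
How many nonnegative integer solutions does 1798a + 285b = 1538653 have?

gcd(1798, 285):
  1798 = 6·285 + 88
  285 = 3·88 + 21
  88 = 4·21 + 4
  21 = 5·4 + 1
  4 = 4·1
so gcd(1798, 285) = 1.
Back-substitute for Bézout coefficients:
  1 = 21 - 5·4
  ... = 1798·(-68) + 285·(429)
Scale by 1538653: one solution is (-104628404, 660082137). Reduce a mod 285: (226, 3973).
General: a = 226 + 285t, b = 3973 - 1798t.
a ≥ 0 ⇒ t ≥ 0; b ≥ 0 ⇒ t ≤ 2. So t ∈ [0, 2]: 3 solutions.

3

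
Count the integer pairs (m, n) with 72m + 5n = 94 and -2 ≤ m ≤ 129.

gcd(72, 5) = 1  (72 = 14·5 + 2, 5 = 2·2 + 1, 2 = 2·1).
Back-substituting, 72·(-2) + 5·(29) = 1.
Scale by 94: particular solution (-188, 2726); reduce m mod 5: (2, -10).
General solution: m = 2 + 5t, n = -10 - 72t for integer t.
-2 ≤ 2 + 5t ≤ 129 gives t ∈ [0, 25], which is 26 values.

26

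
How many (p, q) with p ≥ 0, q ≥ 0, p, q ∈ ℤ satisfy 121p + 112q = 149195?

gcd(121, 112):
  121 = 1·112 + 9
  112 = 12·9 + 4
  9 = 2·4 + 1
  4 = 4·1
so gcd(121, 112) = 1.
Back-substitute for Bézout coefficients:
  1 = 9 - 2·4
  ... = 121·(25) + 112·(-27)
Scale by 149195: one solution is (3729875, -4028265). Reduce p mod 112: (51, 1277).
General: p = 51 + 112t, q = 1277 - 121t.
p ≥ 0 ⇒ t ≥ 0; q ≥ 0 ⇒ t ≤ 10. So t ∈ [0, 10]: 11 solutions.

11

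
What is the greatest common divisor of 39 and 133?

gcd(133, 39):
  133 = 3×39 + 16
  39 = 2×16 + 7
  16 = 2×7 + 2
  7 = 3×2 + 1
  2 = 2×1
so gcd(133, 39) = 1.

1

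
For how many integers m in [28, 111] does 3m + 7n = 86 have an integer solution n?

gcd(7, 3):
  7 = 2×3 + 1
  3 = 3×1
so gcd(7, 3) = 1.
Back-substitute for Bézout coefficients:
  1 = 7 - 2×3
  ... = 3×(-2) + 7×(1)
Scale by 86: particular solution (-172, 86); reduce m mod 7: (3, 11).
General solution: m = 3 + 7t, n = 11 - 3t for integer t.
28 ≤ 3 + 7t ≤ 111 gives t ∈ [4, 15], which is 12 values.

12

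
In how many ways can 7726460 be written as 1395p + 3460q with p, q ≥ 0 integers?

gcd(3460, 1395) = 5.
By Bézout, 1395*(315) + 3460*(-127) = 5.
One solution: (340, 2096).
General: p = 340 + 692t, q = 2096 - 279t.
p ≥ 0 ⇒ t ≥ 0; q ≥ 0 ⇒ t ≤ 7. So t ∈ [0, 7]: 8 solutions.

8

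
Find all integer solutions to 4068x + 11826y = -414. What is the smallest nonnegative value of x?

247

gcd(11826, 4068):
  11826 = 2*4068 + 3690
  4068 = 1*3690 + 378
  3690 = 9*378 + 288
  378 = 1*288 + 90
  288 = 3*90 + 18
  90 = 5*18
so gcd(11826, 4068) = 18.
18 divides -414, so solutions exist.
Back-substitute for Bézout coefficients:
  18 = 288 - 3*90
  ... = 4068*(-125) + 11826*(43)
Scale by -414/18 = -23: (x₀, y₀) = (2875, -989).
General solution: x = 2875 + 657t, y = -989 - 226t for integer t.
x ≥ 0: smallest is 2875 mod 657 = 247 (at t = -4), with y = -85.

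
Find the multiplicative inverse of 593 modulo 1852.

gcd(1852, 593) = 1.
By Bézout, 593·(-203) + 1852·(65) = 1.
So 593·-203 ≡ 1 (mod 1852), and -203 mod 1852 = 1649.

1649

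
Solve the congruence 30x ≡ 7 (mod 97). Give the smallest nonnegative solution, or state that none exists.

gcd(97, 30):
  97 = 3×30 + 7
  30 = 4×7 + 2
  7 = 3×2 + 1
  2 = 2×1
so gcd(97, 30) = 1.
1 divides 7, so solutions exist.
Back-substitute for Bézout coefficients:
  1 = 7 - 3×2
  ... = 30×(-42) + 97×(13)
So 30×(-42) ≡ 1 (mod 97); multiply by 7: x ≡ -294 (mod 97).
Smallest nonnegative: x = -294 mod 97 = 94.

94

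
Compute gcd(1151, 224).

gcd(1151, 224) = 1  (1151 = 5*224 + 31, 224 = 7*31 + 7, 31 = 4*7 + 3, 7 = 2*3 + 1, 3 = 3*1).

1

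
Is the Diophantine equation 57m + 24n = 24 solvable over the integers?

yes

gcd(57, 24) = 3  (57 = 2·24 + 9, 24 = 2·9 + 6, 9 = 1·6 + 3, 6 = 2·3).
3 divides 24, so integer solutions exist.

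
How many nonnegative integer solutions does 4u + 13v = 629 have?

gcd(13, 4):
  13 = 3*4 + 1
  4 = 4*1
so gcd(13, 4) = 1.
Back-substitute for Bézout coefficients:
  1 = 13 - 3*4
  ... = 4*(-3) + 13*(1)
Scale by 629: one solution is (-1887, 629). Reduce u mod 13: (11, 45).
General: u = 11 + 13t, v = 45 - 4t.
u ≥ 0 ⇒ t ≥ 0; v ≥ 0 ⇒ t ≤ 11. So t ∈ [0, 11]: 12 solutions.

12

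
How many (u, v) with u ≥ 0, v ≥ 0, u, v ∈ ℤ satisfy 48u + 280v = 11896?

7

gcd(280, 48) = 8.
By Bézout, 48×(6) + 280×(-1) = 8.
One solution: (32, 37).
General: u = 32 + 35t, v = 37 - 6t.
u ≥ 0 ⇒ t ≥ 0; v ≥ 0 ⇒ t ≤ 6. So t ∈ [0, 6]: 7 solutions.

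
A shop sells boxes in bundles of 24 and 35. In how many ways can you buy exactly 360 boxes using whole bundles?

1

Need nonnegative integers with 24j + 35k = 360.
gcd(24, 35) = 1, and 24·(-16) + 35·(11) = 1.
So (j₀, k₀) = (-5760, 3960); general j = -5760 + 35t, k = 3960 - 24t.
j ≥ 0 ⇒ t ≥ 165; k ≥ 0 ⇒ t ≤ 165. That's 1 value of t.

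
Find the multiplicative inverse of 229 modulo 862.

463

gcd(862, 229) = 1.
By Bézout, 229×(-399) + 862×(106) = 1.
So 229×-399 ≡ 1 (mod 862), and -399 mod 862 = 463.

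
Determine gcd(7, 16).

gcd(16, 7):
  16 = 2×7 + 2
  7 = 3×2 + 1
  2 = 2×1
so gcd(16, 7) = 1.

1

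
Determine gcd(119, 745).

1

gcd(745, 119):
  745 = 6·119 + 31
  119 = 3·31 + 26
  31 = 1·26 + 5
  26 = 5·5 + 1
  5 = 5·1
so gcd(745, 119) = 1.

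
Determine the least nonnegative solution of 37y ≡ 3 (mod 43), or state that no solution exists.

gcd(43, 37) = 1  (43 = 1·37 + 6, 37 = 6·6 + 1, 6 = 6·1).
1 divides 3, so solutions exist.
Back-substituting, 37·(7) + 43·(-6) = 1.
So 37·(7) ≡ 1 (mod 43); multiply by 3: y ≡ 21 (mod 43).
Smallest nonnegative: y = 21 mod 43 = 21.

21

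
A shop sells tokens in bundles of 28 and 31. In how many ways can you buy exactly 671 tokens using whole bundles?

Need nonnegative integers with 28j + 31k = 671.
gcd(28, 31) = 1, and 28·(10) + 31·(-9) = 1.
So (j₀, k₀) = (6710, -6039); general j = 6710 + 31t, k = -6039 - 28t.
j ≥ 0 ⇒ t ≥ -216; k ≥ 0 ⇒ t ≤ -216. That's 1 value of t.

1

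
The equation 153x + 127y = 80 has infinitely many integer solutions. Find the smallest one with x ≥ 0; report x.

gcd(153, 127):
  153 = 1×127 + 26
  127 = 4×26 + 23
  26 = 1×23 + 3
  23 = 7×3 + 2
  3 = 1×2 + 1
  2 = 2×1
so gcd(153, 127) = 1.
1 divides 80, so solutions exist.
Back-substitute for Bézout coefficients:
  1 = 3 - 1×2
  ... = 153×(44) + 127×(-53)
Scale by 80/1 = 80: (x₀, y₀) = (3520, -4240).
General solution: x = 3520 + 127t, y = -4240 - 153t for integer t.
x ≥ 0: smallest is 3520 mod 127 = 91 (at t = -27), with y = -109.

91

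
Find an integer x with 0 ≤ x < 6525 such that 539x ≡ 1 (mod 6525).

1259

gcd(6525, 539) = 1  (6525 = 12×539 + 57, 539 = 9×57 + 26, 57 = 2×26 + 5, 26 = 5×5 + 1, 5 = 5×1).
Back-substituting, 539×(1259) + 6525×(-104) = 1.
So 539×1259 ≡ 1 (mod 6525), and 1259 mod 6525 = 1259.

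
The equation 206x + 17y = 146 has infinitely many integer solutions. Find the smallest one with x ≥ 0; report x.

5

gcd(206, 17):
  206 = 12*17 + 2
  17 = 8*2 + 1
  2 = 2*1
so gcd(206, 17) = 1.
1 divides 146, so solutions exist.
Back-substitute for Bézout coefficients:
  1 = 17 - 8*2
  ... = 206*(-8) + 17*(97)
Scale by 146/1 = 146: (x₀, y₀) = (-1168, 14162).
General solution: x = -1168 + 17t, y = 14162 - 206t for integer t.
x ≥ 0: smallest is -1168 mod 17 = 5 (at t = 69), with y = -52.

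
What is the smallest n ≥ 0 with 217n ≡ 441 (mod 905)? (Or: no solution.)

148

gcd(905, 217) = 1.
1 divides 441, so solutions exist.
By Bézout, 217*(-367) + 905*(88) = 1.
So 217*(-367) ≡ 1 (mod 905); multiply by 441: n ≡ -161847 (mod 905).
Smallest nonnegative: n = -161847 mod 905 = 148.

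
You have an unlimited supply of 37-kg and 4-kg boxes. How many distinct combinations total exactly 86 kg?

1

Need nonnegative integers with 37j + 4k = 86.
gcd(37, 4) = 1, and 37·(1) + 4·(-9) = 1.
So (j₀, k₀) = (86, -774); general j = 86 + 4t, k = -774 - 37t.
j ≥ 0 ⇒ t ≥ -21; k ≥ 0 ⇒ t ≤ -21. That's 1 value of t.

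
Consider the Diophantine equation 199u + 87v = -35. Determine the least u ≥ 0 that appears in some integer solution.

16

gcd(199, 87) = 1.
1 divides -35, so solutions exist.
By Bézout, 199·(7) + 87·(-16) = 1.
Scale by -35/1 = -35: (u₀, v₀) = (-245, 560).
General solution: u = -245 + 87t, v = 560 - 199t for integer t.
u ≥ 0: smallest is -245 mod 87 = 16 (at t = 3), with v = -37.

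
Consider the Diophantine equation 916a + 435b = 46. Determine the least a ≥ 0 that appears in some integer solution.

gcd(916, 435):
  916 = 2·435 + 46
  435 = 9·46 + 21
  46 = 2·21 + 4
  21 = 5·4 + 1
  4 = 4·1
so gcd(916, 435) = 1.
1 divides 46, so solutions exist.
Back-substitute for Bézout coefficients:
  1 = 21 - 5·4
  ... = 916·(-104) + 435·(219)
Scale by 46/1 = 46: (a₀, b₀) = (-4784, 10074).
General solution: a = -4784 + 435t, b = 10074 - 916t for integer t.
a ≥ 0: smallest is -4784 mod 435 = 1 (at t = 11), with b = -2.

1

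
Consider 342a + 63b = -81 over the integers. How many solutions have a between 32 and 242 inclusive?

gcd(342, 63) = 9.
By Bézout, 342×(-2) + 63×(11) = 9.
Particular solution: (4, -23).
General solution: a = 4 + 7t, b = -23 - 38t for integer t.
32 ≤ 4 + 7t ≤ 242 gives t ∈ [4, 34], which is 31 values.

31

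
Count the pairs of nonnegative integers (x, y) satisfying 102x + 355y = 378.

0

gcd(355, 102) = 1  (355 = 3*102 + 49, 102 = 2*49 + 4, 49 = 12*4 + 1, 4 = 4*1).
Back-substituting, 102*(-87) + 355*(25) = 1.
Scale by 378: one solution is (-32886, 9450). Reduce x mod 355: (129, -36).
General: x = 129 + 355t, y = -36 - 102t.
x ≥ 0 ⇒ t ≥ 0; y ≥ 0 ⇒ t ≤ -1. So t ∈ [0, -1]: 0 solutions.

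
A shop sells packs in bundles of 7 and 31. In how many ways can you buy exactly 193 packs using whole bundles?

Need nonnegative integers with 7j + 31k = 193.
gcd(7, 31) = 1, and 7·(9) + 31·(-2) = 1.
So (j₀, k₀) = (1737, -386); general j = 1737 + 31t, k = -386 - 7t.
j ≥ 0 ⇒ t ≥ -56; k ≥ 0 ⇒ t ≤ -56. That's 1 value of t.

1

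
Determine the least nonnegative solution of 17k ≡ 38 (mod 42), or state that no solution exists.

22

gcd(42, 17) = 1  (42 = 2·17 + 8, 17 = 2·8 + 1, 8 = 8·1).
1 divides 38, so solutions exist.
Back-substituting, 17·(5) + 42·(-2) = 1.
So 17·(5) ≡ 1 (mod 42); multiply by 38: k ≡ 190 (mod 42).
Smallest nonnegative: k = 190 mod 42 = 22.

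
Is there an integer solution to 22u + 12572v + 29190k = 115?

no

gcd(12572, 22):
  12572 = 571·22 + 10
  22 = 2·10 + 2
  10 = 5·2
so gcd(12572, 22) = 2.
gcd(2, 29190) = 2.
2 does not divide 115 (remainder 1), so no integer solutions.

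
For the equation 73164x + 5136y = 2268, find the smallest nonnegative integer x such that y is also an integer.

gcd(73164, 5136):
  73164 = 14·5136 + 1260
  5136 = 4·1260 + 96
  1260 = 13·96 + 12
  96 = 8·12
so gcd(73164, 5136) = 12.
12 divides 2268, so solutions exist.
Back-substitute for Bézout coefficients:
  12 = 1260 - 13·96
  ... = 73164·(53) + 5136·(-755)
Scale by 2268/12 = 189: (x₀, y₀) = (10017, -142695).
General solution: x = 10017 + 428t, y = -142695 - 6097t for integer t.
x ≥ 0: smallest is 10017 mod 428 = 173 (at t = -23), with y = -2464.

173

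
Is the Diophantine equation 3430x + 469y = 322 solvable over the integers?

gcd(3430, 469) = 7.
7 divides 322, so integer solutions exist.

yes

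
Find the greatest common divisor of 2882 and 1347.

1

gcd(2882, 1347):
  2882 = 2*1347 + 188
  1347 = 7*188 + 31
  188 = 6*31 + 2
  31 = 15*2 + 1
  2 = 2*1
so gcd(2882, 1347) = 1.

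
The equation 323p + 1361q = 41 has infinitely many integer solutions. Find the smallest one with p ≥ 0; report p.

gcd(1361, 323):
  1361 = 4×323 + 69
  323 = 4×69 + 47
  69 = 1×47 + 22
  47 = 2×22 + 3
  22 = 7×3 + 1
  3 = 3×1
so gcd(1361, 323) = 1.
1 divides 41, so solutions exist.
Back-substitute for Bézout coefficients:
  1 = 22 - 7×3
  ... = 323×(-434) + 1361×(103)
Scale by 41/1 = 41: (p₀, q₀) = (-17794, 4223).
General solution: p = -17794 + 1361t, q = 4223 - 323t for integer t.
p ≥ 0: smallest is -17794 mod 1361 = 1260 (at t = 14), with q = -299.

1260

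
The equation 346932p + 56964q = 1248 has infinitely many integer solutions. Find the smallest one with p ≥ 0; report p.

4028

gcd(346932, 56964):
  346932 = 6*56964 + 5148
  56964 = 11*5148 + 336
  5148 = 15*336 + 108
  336 = 3*108 + 12
  108 = 9*12
so gcd(346932, 56964) = 12.
12 divides 1248, so solutions exist.
Back-substitute for Bézout coefficients:
  12 = 336 - 3*108
  ... = 346932*(-509) + 56964*(3100)
Scale by 1248/12 = 104: (p₀, q₀) = (-52936, 322400).
General solution: p = -52936 + 4747t, q = 322400 - 28911t for integer t.
p ≥ 0: smallest is -52936 mod 4747 = 4028 (at t = 12), with q = -24532.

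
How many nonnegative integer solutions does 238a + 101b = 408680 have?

17

gcd(238, 101) = 1.
By Bézout, 238·(-14) + 101·(33) = 1.
One solution: (29, 3978).
General: a = 29 + 101t, b = 3978 - 238t.
a ≥ 0 ⇒ t ≥ 0; b ≥ 0 ⇒ t ≤ 16. So t ∈ [0, 16]: 17 solutions.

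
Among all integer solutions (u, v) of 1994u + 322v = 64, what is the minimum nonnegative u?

27

gcd(1994, 322) = 2  (1994 = 6×322 + 62, 322 = 5×62 + 12, 62 = 5×12 + 2, 12 = 6×2).
2 divides 64, so solutions exist.
Back-substituting, 1994×(26) + 322×(-161) = 2.
Scale by 64/2 = 32: (u₀, v₀) = (832, -5152).
General solution: u = 832 + 161t, v = -5152 - 997t for integer t.
u ≥ 0: smallest is 832 mod 161 = 27 (at t = -5), with v = -167.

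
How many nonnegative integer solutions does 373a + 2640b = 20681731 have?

22

gcd(2640, 373):
  2640 = 7·373 + 29
  373 = 12·29 + 25
  29 = 1·25 + 4
  25 = 6·4 + 1
  4 = 4·1
so gcd(2640, 373) = 1.
Back-substitute for Bézout coefficients:
  1 = 25 - 6·4
  ... = 373·(637) + 2640·(-90)
Scale by 20681731: one solution is (13174262647, -1861355790). Reduce a mod 2640: (7, 7833).
General: a = 7 + 2640t, b = 7833 - 373t.
a ≥ 0 ⇒ t ≥ 0; b ≥ 0 ⇒ t ≤ 21. So t ∈ [0, 21]: 22 solutions.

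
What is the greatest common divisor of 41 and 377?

1

gcd(377, 41) = 1  (377 = 9·41 + 8, 41 = 5·8 + 1, 8 = 8·1).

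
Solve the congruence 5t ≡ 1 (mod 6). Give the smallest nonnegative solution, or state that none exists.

gcd(6, 5) = 1.
1 divides 1, so solutions exist.
By Bézout, 5×(-1) + 6×(1) = 1.
So 5×(-1) ≡ 1 (mod 6); multiply by 1: t ≡ -1 (mod 6).
Smallest nonnegative: t = -1 mod 6 = 5.

5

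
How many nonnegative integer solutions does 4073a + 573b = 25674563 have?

11

gcd(4073, 573):
  4073 = 7×573 + 62
  573 = 9×62 + 15
  62 = 4×15 + 2
  15 = 7×2 + 1
  2 = 2×1
so gcd(4073, 573) = 1.
Back-substitute for Bézout coefficients:
  1 = 15 - 7×2
  ... = 4073×(-268) + 573×(1905)
Scale by 25674563: one solution is (-6880782884, 48910042515). Reduce a mod 573: (520, 41111).
General: a = 520 + 573t, b = 41111 - 4073t.
a ≥ 0 ⇒ t ≥ 0; b ≥ 0 ⇒ t ≤ 10. So t ∈ [0, 10]: 11 solutions.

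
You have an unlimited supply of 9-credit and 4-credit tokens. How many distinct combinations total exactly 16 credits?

Need nonnegative integers with 9j + 4k = 16.
gcd(9, 4) = 1, and 9·(1) + 4·(-2) = 1.
So (j₀, k₀) = (16, -32); general j = 16 + 4t, k = -32 - 9t.
j ≥ 0 ⇒ t ≥ -4; k ≥ 0 ⇒ t ≤ -4. That's 1 value of t.

1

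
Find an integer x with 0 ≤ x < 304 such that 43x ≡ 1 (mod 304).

99

gcd(304, 43) = 1.
By Bézout, 43*(99) + 304*(-14) = 1.
So 43*99 ≡ 1 (mod 304), and 99 mod 304 = 99.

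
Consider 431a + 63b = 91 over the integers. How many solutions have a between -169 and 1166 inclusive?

21

gcd(431, 63) = 1.
By Bézout, 431×(-19) + 63×(130) = 1.
Particular solution: (35, -238).
General solution: a = 35 + 63t, b = -238 - 431t for integer t.
-169 ≤ 35 + 63t ≤ 1166 gives t ∈ [-3, 17], which is 21 values.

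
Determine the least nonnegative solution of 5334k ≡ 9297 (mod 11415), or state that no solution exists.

gcd(11415, 5334):
  11415 = 2×5334 + 747
  5334 = 7×747 + 105
  747 = 7×105 + 12
  105 = 8×12 + 9
  12 = 1×9 + 3
  9 = 3×3
so gcd(11415, 5334) = 3.
3 divides 9297, so solutions exist.
Back-substitute for Bézout coefficients:
  3 = 12 - 1×9
  ... = 5334×(-978) + 11415×(457)
So 5334×(-978) ≡ 3 (mod 11415); multiply by 3099: k ≡ -3030822 (mod 3805).
Smallest nonnegative: k = -3030822 mod 3805 = 1763.

1763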